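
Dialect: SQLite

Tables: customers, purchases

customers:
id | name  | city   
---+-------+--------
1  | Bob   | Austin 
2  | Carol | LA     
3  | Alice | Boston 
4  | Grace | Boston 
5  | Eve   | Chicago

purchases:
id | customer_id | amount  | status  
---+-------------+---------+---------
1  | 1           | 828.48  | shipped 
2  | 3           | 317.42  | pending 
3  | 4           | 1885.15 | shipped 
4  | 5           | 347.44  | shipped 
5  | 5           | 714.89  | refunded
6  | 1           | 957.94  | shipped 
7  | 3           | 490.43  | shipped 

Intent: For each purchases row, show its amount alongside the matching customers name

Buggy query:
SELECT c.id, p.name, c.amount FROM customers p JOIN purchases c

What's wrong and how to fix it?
Bug: JOIN with no ON clause produces a cartesian product; every purchases row pairs with every customers row

Fix: Add ON c.customer_id = p.id to the JOIN

Corrected query:
SELECT c.id, p.name, c.amount FROM customers p JOIN purchases c ON c.customer_id = p.id

Result:
id | name  | amount 
---+-------+--------
1  | Bob   | 828.48 
2  | Alice | 317.42 
3  | Grace | 1885.15
4  | Eve   | 347.44 
5  | Eve   | 714.89 
6  | Bob   | 957.94 
7  | Alice | 490.43 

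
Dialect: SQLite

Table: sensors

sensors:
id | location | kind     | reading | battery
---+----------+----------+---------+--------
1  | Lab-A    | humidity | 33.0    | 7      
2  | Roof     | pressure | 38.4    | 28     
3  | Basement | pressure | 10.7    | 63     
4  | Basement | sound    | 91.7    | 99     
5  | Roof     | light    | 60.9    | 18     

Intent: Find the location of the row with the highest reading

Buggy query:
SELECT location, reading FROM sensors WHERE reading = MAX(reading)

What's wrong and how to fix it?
Bug: MAX(reading) is an aggregate and cannot be used directly in WHERE

Fix: Wrap MAX in a scalar subquery so WHERE compares against a single value

Corrected query:
SELECT location, reading FROM sensors WHERE reading = (SELECT MAX(reading) FROM sensors)

Result:
location | reading
---------+--------
Basement | 91.7   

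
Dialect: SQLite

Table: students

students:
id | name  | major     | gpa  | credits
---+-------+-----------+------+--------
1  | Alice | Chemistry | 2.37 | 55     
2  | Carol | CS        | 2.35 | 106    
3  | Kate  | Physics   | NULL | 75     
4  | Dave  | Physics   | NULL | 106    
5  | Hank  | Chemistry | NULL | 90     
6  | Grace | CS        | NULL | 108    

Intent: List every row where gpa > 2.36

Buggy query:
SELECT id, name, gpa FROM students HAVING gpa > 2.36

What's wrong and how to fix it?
Bug: HAVING filters the output of aggregation, but this query has no GROUP BY and no aggregate functions, so SQLite rejects it (HAVING clause on a non-aggregate query); the condition here is per row

Fix: Use WHERE for row-level filtering

Corrected query:
SELECT id, name, gpa FROM students WHERE gpa > 2.36

Result:
id | name  | gpa 
---+-------+-----
1  | Alice | 2.37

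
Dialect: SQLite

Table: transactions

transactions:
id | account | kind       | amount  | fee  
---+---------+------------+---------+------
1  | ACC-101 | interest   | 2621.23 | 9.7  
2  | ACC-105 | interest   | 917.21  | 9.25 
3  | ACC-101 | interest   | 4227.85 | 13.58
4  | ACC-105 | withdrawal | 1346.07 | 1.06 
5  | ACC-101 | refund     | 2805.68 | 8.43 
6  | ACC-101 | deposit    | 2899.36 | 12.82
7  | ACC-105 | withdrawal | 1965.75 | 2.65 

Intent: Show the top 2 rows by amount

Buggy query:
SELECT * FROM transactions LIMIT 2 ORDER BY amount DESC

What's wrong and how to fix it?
Bug: ORDER BY cannot follow LIMIT; LIMIT is the final clause

Fix: Swap the clauses: ORDER BY first, then LIMIT

Corrected query:
SELECT * FROM transactions ORDER BY amount DESC LIMIT 2

Result:
id | account | kind     | amount  | fee  
---+---------+----------+---------+------
3  | ACC-101 | interest | 4227.85 | 13.58
6  | ACC-101 | deposit  | 2899.36 | 12.82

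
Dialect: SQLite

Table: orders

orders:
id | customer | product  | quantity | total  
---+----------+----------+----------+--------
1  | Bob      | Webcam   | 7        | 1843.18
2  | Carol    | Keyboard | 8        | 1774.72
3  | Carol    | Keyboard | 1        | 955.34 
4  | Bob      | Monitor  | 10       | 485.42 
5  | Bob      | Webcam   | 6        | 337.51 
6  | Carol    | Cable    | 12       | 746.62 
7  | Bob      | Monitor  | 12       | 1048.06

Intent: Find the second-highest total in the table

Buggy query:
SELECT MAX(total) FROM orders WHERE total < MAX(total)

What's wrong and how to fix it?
Bug: MAX(total) on the right of the comparison is an aggregate-in-WHERE error

Fix: Compute the overall MAX in a subquery, then take MAX of rows below it

Corrected query:
SELECT MAX(total) FROM orders WHERE total < (SELECT MAX(total) FROM orders)

Result:
MAX(total)
----------
1774.72   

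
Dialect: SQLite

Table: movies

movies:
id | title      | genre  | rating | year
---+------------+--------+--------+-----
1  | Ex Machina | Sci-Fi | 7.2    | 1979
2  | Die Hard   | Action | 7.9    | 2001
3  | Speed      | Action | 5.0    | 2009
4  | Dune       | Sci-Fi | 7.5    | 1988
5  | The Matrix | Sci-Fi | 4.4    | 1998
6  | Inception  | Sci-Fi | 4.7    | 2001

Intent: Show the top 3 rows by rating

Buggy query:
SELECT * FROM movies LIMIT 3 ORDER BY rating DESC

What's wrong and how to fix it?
Bug: ORDER BY cannot follow LIMIT; LIMIT is the final clause

Fix: Swap the clauses: ORDER BY first, then LIMIT

Corrected query:
SELECT * FROM movies ORDER BY rating DESC LIMIT 3

Result:
id | title      | genre  | rating | year
---+------------+--------+--------+-----
2  | Die Hard   | Action | 7.9    | 2001
4  | Dune       | Sci-Fi | 7.5    | 1988
1  | Ex Machina | Sci-Fi | 7.2    | 1979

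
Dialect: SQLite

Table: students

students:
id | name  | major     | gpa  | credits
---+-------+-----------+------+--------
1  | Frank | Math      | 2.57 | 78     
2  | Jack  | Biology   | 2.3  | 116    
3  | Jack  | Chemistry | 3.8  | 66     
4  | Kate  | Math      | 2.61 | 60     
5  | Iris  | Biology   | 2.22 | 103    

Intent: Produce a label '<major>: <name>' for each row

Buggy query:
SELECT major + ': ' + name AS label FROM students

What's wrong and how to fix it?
Bug: '+' is numeric addition; on text columns SQLite converts them to 0 instead of concatenating

Fix: Replace + with || to concatenate text

Corrected query:
SELECT major || ': ' || name AS label FROM students

Result:
label          
---------------
Math: Frank    
Biology: Jack  
Chemistry: Jack
Math: Kate     
Biology: Iris  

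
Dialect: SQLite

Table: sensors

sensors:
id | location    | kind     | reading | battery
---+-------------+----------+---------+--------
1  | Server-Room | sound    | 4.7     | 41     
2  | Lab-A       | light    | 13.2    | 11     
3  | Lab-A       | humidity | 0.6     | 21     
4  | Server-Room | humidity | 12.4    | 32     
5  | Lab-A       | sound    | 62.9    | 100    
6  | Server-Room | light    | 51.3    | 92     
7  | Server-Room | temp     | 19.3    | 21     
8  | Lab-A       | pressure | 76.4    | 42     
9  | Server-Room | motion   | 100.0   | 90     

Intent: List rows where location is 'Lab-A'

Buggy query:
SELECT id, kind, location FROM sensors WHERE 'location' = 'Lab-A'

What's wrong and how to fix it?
Bug: Single quotes denote string literals in SQL; the column name is being compared as a constant string

Fix: Reference the column as location without single quotes

Corrected query:
SELECT id, kind, location FROM sensors WHERE location = 'Lab-A'

Result:
id | kind     | location
---+----------+---------
2  | light    | Lab-A   
3  | humidity | Lab-A   
5  | sound    | Lab-A   
8  | pressure | Lab-A   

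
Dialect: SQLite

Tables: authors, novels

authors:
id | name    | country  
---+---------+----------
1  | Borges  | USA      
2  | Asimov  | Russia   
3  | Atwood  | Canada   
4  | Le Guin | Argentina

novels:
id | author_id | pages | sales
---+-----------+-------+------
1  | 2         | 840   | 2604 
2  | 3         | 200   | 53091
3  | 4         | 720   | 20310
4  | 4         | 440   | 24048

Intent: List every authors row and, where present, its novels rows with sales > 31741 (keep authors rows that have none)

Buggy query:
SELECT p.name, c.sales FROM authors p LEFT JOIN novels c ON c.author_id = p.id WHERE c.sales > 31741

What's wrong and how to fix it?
Bug: Filtering c.sales in WHERE discards the NULL rows produced by LEFT JOIN, turning it into an inner join

Fix: Put 'c.sales > 31741' in the JOIN's ON clause instead of WHERE

Corrected query:
SELECT p.name, c.sales FROM authors p LEFT JOIN novels c ON c.author_id = p.id AND c.sales > 31741

Result:
name    | sales
--------+------
Borges  | NULL 
Asimov  | NULL 
Atwood  | 53091
Le Guin | NULL 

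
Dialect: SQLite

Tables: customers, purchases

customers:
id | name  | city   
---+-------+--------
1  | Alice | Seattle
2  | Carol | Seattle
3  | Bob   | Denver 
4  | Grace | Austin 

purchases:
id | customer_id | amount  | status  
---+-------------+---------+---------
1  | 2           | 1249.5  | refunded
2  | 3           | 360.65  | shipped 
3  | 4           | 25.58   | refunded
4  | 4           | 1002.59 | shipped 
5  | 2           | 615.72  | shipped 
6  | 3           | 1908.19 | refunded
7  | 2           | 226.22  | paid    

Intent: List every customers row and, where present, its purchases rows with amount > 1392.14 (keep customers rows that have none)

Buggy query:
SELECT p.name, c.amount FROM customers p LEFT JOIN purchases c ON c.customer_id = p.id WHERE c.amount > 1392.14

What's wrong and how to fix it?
Bug: Filtering c.amount in WHERE discards the NULL rows produced by LEFT JOIN, turning it into an inner join

Fix: Put 'c.amount > 1392.14' in the JOIN's ON clause instead of WHERE

Corrected query:
SELECT p.name, c.amount FROM customers p LEFT JOIN purchases c ON c.customer_id = p.id AND c.amount > 1392.14

Result:
name  | amount 
------+--------
Alice | NULL   
Carol | NULL   
Bob   | 1908.19
Grace | NULL   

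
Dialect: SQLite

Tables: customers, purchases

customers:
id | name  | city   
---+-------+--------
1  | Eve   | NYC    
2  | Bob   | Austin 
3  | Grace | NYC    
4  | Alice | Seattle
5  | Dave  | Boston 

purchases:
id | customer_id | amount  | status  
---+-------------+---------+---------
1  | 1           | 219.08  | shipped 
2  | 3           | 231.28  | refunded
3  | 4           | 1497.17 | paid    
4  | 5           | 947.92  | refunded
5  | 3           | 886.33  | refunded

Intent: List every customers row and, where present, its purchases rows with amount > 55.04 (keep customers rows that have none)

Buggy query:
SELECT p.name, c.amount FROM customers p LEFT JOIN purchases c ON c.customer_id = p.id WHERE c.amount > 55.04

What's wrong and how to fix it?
Bug: Filtering c.amount in WHERE discards the NULL rows produced by LEFT JOIN, turning it into an inner join

Fix: Move the right-table condition into the ON clause so unmatched parents are kept

Corrected query:
SELECT p.name, c.amount FROM customers p LEFT JOIN purchases c ON c.customer_id = p.id AND c.amount > 55.04

Result:
name  | amount 
------+--------
Eve   | 219.08 
Bob   | NULL   
Grace | 231.28 
Grace | 886.33 
Alice | 1497.17
Dave  | 947.92 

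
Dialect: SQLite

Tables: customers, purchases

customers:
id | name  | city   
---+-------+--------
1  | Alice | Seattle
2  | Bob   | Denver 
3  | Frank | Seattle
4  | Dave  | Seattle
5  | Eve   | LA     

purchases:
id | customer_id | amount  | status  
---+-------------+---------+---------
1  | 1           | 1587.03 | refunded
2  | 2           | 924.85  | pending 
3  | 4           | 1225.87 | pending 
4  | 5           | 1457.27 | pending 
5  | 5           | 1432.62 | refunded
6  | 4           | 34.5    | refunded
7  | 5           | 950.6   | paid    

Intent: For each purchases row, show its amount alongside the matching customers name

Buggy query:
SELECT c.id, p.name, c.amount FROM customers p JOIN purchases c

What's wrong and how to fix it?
Bug: Missing join condition: each purchases row is matched to all customers rows instead of just its own

Fix: Add ON c.customer_id = p.id to the JOIN

Corrected query:
SELECT c.id, p.name, c.amount FROM customers p JOIN purchases c ON c.customer_id = p.id

Result:
id | name  | amount 
---+-------+--------
1  | Alice | 1587.03
2  | Bob   | 924.85 
3  | Dave  | 1225.87
4  | Eve   | 1457.27
5  | Eve   | 1432.62
6  | Dave  | 34.5   
7  | Eve   | 950.6  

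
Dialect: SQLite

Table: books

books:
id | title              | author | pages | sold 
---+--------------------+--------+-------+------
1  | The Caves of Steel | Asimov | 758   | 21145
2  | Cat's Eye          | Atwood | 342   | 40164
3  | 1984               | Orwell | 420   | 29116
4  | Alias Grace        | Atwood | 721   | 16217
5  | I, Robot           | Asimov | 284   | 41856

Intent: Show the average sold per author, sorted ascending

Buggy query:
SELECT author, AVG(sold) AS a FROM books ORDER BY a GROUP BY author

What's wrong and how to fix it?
Bug: GROUP BY must precede ORDER BY

Fix: Move ORDER BY to the end, after GROUP BY

Corrected query:
SELECT author, AVG(sold) AS a FROM books GROUP BY author ORDER BY a

Result:
author | a      
-------+--------
Atwood | 28190.5
Orwell | 29116  
Asimov | 31500.5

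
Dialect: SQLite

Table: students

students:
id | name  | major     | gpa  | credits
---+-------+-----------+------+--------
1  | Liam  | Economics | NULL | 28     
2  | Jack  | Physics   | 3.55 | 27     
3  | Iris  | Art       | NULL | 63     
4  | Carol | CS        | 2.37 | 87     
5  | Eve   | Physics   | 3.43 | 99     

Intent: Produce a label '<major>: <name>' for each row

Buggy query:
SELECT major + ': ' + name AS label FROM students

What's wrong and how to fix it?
Bug: '+' is numeric addition; on text columns SQLite converts them to 0 instead of concatenating

Fix: Use the || operator for string concatenation

Corrected query:
SELECT major || ': ' || name AS label FROM students

Result:
label          
---------------
Economics: Liam
Physics: Jack  
Art: Iris      
CS: Carol      
Physics: Eve   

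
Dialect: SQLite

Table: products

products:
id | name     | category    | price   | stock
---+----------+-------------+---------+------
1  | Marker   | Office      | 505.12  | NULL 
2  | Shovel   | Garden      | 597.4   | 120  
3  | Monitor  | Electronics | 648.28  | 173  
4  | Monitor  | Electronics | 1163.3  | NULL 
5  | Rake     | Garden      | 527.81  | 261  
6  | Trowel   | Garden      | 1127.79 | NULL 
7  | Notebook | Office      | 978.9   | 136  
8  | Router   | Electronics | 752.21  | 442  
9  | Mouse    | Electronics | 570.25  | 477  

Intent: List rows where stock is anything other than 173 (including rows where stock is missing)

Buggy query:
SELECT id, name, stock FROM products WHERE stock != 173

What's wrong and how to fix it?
Bug: 'stock != 173' is unknown when stock is NULL, so NULL rows are silently excluded

Fix: Add an explicit OR stock IS NULL to include the missing-value rows

Corrected query:
SELECT id, name, stock FROM products WHERE stock != 173 OR stock IS NULL

Result:
id | name     | stock
---+----------+------
1  | Marker   | NULL 
2  | Shovel   | 120  
4  | Monitor  | NULL 
5  | Rake     | 261  
6  | Trowel   | NULL 
7  | Notebook | 136  
8  | Router   | 442  
9  | Mouse    | 477  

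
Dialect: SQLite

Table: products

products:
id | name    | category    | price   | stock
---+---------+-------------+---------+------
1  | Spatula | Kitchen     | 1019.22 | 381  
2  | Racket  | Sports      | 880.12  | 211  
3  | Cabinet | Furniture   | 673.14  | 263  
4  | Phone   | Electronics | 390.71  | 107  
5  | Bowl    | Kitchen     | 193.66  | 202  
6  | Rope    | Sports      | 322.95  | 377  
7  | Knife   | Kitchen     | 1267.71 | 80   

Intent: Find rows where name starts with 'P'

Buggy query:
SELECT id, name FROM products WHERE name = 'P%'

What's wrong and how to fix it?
Bug: '=' compares the literal string including the % character; pattern matching needs LIKE

Fix: Use LIKE for wildcard pattern matching

Corrected query:
SELECT id, name FROM products WHERE name LIKE 'P%'

Result:
id | name 
---+------
4  | Phone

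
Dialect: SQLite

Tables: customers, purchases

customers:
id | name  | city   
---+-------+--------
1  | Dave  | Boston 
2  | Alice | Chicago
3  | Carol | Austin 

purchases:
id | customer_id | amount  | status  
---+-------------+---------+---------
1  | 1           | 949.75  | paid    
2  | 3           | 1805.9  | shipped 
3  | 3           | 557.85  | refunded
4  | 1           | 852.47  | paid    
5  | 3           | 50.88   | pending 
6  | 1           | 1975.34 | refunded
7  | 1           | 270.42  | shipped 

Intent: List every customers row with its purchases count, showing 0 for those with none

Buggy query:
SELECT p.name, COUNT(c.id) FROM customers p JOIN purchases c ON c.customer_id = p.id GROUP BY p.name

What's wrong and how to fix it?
Bug: An inner join excludes parents with zero children

Fix: Use LEFT JOIN so parents without children still appear (COUNT(c.id) gives 0)

Corrected query:
SELECT p.name, COUNT(c.id) FROM customers p LEFT JOIN purchases c ON c.customer_id = p.id GROUP BY p.name

Result:
name  | COUNT(c.id)
------+------------
Alice | 0          
Carol | 3          
Dave  | 4          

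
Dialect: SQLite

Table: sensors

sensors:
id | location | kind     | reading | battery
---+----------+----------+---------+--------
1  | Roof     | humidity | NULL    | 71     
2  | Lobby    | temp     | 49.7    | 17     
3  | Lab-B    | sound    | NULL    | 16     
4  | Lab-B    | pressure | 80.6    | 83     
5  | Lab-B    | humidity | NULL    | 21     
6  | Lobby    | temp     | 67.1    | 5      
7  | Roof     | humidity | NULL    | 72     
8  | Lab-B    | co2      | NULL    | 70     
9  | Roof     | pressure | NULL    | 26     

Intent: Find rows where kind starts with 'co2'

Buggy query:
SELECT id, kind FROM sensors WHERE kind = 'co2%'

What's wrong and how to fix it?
Bug: '=' compares the literal string including the % character; pattern matching needs LIKE

Fix: Replace '=' with LIKE so 'co2%' is treated as a pattern

Corrected query:
SELECT id, kind FROM sensors WHERE kind LIKE 'co2%'

Result:
id | kind
---+-----
8  | co2 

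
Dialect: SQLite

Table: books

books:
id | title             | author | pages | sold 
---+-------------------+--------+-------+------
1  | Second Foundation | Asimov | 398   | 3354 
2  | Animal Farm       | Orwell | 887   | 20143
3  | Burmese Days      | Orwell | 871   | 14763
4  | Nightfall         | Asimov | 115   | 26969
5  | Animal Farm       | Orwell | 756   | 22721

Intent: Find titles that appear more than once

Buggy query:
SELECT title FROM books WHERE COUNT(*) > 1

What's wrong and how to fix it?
Bug: WHERE can't reference COUNT(*); aggregates are computed after WHERE

Fix: GROUP BY title, then filter groups with HAVING COUNT(*) > 1

Corrected query:
SELECT title FROM books GROUP BY title HAVING COUNT(*) > 1

Result:
title      
-----------
Animal Farm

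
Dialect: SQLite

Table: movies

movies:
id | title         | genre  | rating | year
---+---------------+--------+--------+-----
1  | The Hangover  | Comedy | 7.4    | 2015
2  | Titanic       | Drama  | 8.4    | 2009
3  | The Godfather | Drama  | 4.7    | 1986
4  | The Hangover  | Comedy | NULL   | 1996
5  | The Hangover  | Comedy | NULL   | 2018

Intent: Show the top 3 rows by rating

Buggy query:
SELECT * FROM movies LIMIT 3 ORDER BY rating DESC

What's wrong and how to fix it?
Bug: LIMIT must come after ORDER BY

Fix: Swap the clauses: ORDER BY first, then LIMIT

Corrected query:
SELECT * FROM movies ORDER BY rating DESC LIMIT 3

Result:
id | title         | genre  | rating | year
---+---------------+--------+--------+-----
2  | Titanic       | Drama  | 8.4    | 2009
1  | The Hangover  | Comedy | 7.4    | 2015
3  | The Godfather | Drama  | 4.7    | 1986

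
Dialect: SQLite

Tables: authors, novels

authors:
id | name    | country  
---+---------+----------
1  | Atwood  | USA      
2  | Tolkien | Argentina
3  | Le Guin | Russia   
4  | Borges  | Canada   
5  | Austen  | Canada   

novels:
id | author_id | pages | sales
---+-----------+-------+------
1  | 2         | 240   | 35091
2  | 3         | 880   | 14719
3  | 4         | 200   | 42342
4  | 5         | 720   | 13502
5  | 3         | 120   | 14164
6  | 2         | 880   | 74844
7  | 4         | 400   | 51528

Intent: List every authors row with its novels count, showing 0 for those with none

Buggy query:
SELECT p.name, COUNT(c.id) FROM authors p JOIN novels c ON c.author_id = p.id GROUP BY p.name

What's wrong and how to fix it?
Bug: An inner join excludes parents with zero children

Fix: Switch to LEFT JOIN to retain unmatched parent rows

Corrected query:
SELECT p.name, COUNT(c.id) FROM authors p LEFT JOIN novels c ON c.author_id = p.id GROUP BY p.name

Result:
name    | COUNT(c.id)
--------+------------
Atwood  | 0          
Austen  | 1          
Borges  | 2          
Le Guin | 2          
Tolkien | 2          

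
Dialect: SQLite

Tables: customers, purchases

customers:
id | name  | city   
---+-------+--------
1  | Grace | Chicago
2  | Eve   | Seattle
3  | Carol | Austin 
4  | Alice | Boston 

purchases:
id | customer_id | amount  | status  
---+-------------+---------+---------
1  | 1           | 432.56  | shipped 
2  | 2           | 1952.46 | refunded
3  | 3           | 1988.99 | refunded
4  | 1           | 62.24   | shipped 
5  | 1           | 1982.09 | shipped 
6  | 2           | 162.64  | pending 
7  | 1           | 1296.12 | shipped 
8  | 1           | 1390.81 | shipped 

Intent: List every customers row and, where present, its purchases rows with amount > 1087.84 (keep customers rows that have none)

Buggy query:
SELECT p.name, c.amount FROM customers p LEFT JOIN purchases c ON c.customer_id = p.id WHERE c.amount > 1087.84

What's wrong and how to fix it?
Bug: Filtering c.amount in WHERE discards the NULL rows produced by LEFT JOIN, turning it into an inner join

Fix: Move the right-table condition into the ON clause so unmatched parents are kept

Corrected query:
SELECT p.name, c.amount FROM customers p LEFT JOIN purchases c ON c.customer_id = p.id AND c.amount > 1087.84

Result:
name  | amount 
------+--------
Grace | 1296.12
Grace | 1390.81
Grace | 1982.09
Eve   | 1952.46
Carol | 1988.99
Alice | NULL   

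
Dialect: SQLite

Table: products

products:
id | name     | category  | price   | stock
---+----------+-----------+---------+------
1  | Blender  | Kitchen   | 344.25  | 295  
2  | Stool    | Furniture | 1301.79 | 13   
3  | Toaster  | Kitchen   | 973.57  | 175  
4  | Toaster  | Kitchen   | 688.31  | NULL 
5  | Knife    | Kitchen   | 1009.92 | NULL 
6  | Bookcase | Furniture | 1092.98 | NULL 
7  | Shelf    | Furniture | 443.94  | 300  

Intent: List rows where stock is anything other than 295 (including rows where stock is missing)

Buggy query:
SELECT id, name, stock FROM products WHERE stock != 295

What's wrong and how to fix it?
Bug: Inequality against NULL is unknown, not true; rows with NULL are dropped

Fix: Handle NULL separately with IS NULL alongside the inequality

Corrected query:
SELECT id, name, stock FROM products WHERE stock != 295 OR stock IS NULL

Result:
id | name     | stock
---+----------+------
2  | Stool    | 13   
3  | Toaster  | 175  
4  | Toaster  | NULL 
5  | Knife    | NULL 
6  | Bookcase | NULL 
7  | Shelf    | 300  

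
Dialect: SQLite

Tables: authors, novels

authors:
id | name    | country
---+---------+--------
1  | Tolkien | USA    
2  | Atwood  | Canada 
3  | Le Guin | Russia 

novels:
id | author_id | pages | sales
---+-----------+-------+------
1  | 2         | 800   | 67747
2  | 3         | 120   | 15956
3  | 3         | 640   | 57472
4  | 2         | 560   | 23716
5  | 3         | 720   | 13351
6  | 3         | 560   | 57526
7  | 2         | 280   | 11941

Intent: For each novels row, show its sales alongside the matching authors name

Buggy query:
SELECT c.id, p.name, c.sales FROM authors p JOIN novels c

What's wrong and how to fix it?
Bug: Missing join condition: each novels row is matched to all authors rows instead of just its own

Fix: Specify the join condition linking the foreign key to the parent id

Corrected query:
SELECT c.id, p.name, c.sales FROM authors p JOIN novels c ON c.author_id = p.id

Result:
id | name    | sales
---+---------+------
1  | Atwood  | 67747
2  | Le Guin | 15956
3  | Le Guin | 57472
4  | Atwood  | 23716
5  | Le Guin | 13351
6  | Le Guin | 57526
7  | Atwood  | 11941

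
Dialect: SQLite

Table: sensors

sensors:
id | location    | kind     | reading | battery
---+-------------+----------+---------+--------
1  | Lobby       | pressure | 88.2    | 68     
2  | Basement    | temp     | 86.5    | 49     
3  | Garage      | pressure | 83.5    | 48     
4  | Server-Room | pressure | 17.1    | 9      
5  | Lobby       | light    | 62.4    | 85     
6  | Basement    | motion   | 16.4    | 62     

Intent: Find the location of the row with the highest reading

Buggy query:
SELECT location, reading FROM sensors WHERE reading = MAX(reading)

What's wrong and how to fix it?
Bug: MAX(reading) is an aggregate and cannot be used directly in WHERE

Fix: Use a subquery: WHERE reading = (SELECT MAX(reading) FROM sensors)

Corrected query:
SELECT location, reading FROM sensors WHERE reading = (SELECT MAX(reading) FROM sensors)

Result:
location | reading
---------+--------
Lobby    | 88.2   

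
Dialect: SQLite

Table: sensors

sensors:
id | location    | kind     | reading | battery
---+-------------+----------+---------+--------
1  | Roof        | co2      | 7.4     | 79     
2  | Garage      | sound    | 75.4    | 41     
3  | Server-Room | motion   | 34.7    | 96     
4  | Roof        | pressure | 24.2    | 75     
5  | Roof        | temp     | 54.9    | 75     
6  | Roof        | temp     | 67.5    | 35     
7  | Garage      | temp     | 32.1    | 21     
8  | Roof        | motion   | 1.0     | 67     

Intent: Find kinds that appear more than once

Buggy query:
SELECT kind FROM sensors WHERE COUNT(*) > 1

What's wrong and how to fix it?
Bug: COUNT(*) is an aggregate and cannot be used in WHERE

Fix: Group first, then use HAVING for the count condition

Corrected query:
SELECT kind FROM sensors GROUP BY kind HAVING COUNT(*) > 1

Result:
kind  
------
motion
temp  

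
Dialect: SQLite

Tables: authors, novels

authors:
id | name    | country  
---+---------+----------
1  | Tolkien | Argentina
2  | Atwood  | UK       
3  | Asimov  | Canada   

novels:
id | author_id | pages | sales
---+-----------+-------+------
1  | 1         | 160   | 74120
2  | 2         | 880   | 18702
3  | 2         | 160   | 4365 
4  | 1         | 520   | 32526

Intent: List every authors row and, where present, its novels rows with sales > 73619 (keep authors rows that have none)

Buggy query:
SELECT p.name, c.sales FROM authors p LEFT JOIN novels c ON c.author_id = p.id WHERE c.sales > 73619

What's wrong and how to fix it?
Bug: Filtering c.sales in WHERE discards the NULL rows produced by LEFT JOIN, turning it into an inner join

Fix: Move the right-table condition into the ON clause so unmatched parents are kept

Corrected query:
SELECT p.name, c.sales FROM authors p LEFT JOIN novels c ON c.author_id = p.id AND c.sales > 73619

Result:
name    | sales
--------+------
Tolkien | 74120
Atwood  | NULL 
Asimov  | NULL 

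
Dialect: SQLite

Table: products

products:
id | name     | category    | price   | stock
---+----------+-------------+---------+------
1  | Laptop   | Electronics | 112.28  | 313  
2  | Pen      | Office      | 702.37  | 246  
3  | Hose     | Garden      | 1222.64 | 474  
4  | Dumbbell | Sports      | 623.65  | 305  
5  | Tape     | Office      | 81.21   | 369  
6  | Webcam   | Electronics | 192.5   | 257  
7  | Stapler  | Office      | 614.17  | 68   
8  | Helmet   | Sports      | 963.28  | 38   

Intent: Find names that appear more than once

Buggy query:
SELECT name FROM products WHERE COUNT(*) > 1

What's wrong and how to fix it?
Bug: COUNT(*) is an aggregate and cannot be used in WHERE

Fix: GROUP BY name, then filter groups with HAVING COUNT(*) > 1

Corrected query:
SELECT name FROM products GROUP BY name HAVING COUNT(*) > 1

Result:
(no rows)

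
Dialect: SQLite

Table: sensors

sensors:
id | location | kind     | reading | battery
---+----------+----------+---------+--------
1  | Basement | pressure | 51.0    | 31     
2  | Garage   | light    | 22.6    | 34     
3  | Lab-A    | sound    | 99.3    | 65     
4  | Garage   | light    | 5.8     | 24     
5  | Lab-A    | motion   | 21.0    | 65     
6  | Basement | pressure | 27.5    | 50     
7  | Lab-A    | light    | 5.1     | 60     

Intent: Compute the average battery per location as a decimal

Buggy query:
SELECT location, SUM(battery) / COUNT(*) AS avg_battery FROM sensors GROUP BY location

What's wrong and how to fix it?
Bug: Both operands are integers, so '/' performs integer division and truncates

Fix: Cast one side to REAL so the division keeps the fractional part

Corrected query:
SELECT location, SUM(battery) * 1.0 / COUNT(*) AS avg_battery FROM sensors GROUP BY location

Result:
location | avg_battery
---------+------------
Basement | 40.5       
Garage   | 29         
Lab-A    | 63.333333  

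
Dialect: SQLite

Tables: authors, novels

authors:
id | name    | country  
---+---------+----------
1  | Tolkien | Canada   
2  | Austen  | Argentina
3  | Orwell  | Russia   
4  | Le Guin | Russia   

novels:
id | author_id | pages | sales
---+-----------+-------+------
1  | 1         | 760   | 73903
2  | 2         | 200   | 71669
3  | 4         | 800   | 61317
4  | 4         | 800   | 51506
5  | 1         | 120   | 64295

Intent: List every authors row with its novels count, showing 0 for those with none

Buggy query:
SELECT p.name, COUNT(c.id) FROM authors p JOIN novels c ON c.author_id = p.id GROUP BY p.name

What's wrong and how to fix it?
Bug: INNER JOIN drops authors rows that have no matching novels rows

Fix: Use LEFT JOIN so parents without children still appear (COUNT(c.id) gives 0)

Corrected query:
SELECT p.name, COUNT(c.id) FROM authors p LEFT JOIN novels c ON c.author_id = p.id GROUP BY p.name

Result:
name    | COUNT(c.id)
--------+------------
Austen  | 1          
Le Guin | 2          
Orwell  | 0          
Tolkien | 2          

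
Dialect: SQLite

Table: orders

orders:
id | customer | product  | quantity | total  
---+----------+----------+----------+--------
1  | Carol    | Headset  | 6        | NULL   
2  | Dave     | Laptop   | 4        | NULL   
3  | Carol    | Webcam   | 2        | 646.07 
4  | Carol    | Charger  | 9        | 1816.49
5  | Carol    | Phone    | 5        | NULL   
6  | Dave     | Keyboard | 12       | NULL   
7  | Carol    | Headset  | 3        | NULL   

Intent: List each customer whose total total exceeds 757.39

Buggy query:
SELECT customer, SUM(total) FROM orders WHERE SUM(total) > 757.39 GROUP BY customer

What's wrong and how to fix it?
Bug: SUM(total) is an aggregate, but WHERE filters rows before aggregation

Fix: Use HAVING (which filters groups after aggregation) instead of WHERE

Corrected query:
SELECT customer, SUM(total) FROM orders GROUP BY customer HAVING SUM(total) > 757.39

Result:
customer | SUM(total)
---------+-----------
Carol    | 2462.56   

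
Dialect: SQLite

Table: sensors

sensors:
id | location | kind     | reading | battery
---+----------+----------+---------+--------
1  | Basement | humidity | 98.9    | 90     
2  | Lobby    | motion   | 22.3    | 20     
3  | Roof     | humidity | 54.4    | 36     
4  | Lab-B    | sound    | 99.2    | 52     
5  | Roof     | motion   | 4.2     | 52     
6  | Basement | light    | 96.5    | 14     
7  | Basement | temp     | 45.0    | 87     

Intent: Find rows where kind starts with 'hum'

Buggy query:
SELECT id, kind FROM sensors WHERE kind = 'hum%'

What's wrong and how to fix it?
Bug: '=' compares the literal string including the % character; pattern matching needs LIKE

Fix: Use LIKE for wildcard pattern matching

Corrected query:
SELECT id, kind FROM sensors WHERE kind LIKE 'hum%'

Result:
id | kind    
---+---------
1  | humidity
3  | humidity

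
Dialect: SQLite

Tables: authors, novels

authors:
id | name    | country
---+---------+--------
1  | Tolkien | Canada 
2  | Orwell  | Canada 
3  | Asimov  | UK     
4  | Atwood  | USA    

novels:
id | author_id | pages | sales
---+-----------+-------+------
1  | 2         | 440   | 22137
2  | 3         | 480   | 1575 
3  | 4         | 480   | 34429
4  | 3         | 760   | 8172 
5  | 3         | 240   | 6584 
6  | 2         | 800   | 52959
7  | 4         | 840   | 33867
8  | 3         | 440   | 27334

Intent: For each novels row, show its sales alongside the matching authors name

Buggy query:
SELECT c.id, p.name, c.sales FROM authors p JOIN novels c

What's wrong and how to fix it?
Bug: Missing join condition: each novels row is matched to all authors rows instead of just its own

Fix: Specify the join condition linking the foreign key to the parent id

Corrected query:
SELECT c.id, p.name, c.sales FROM authors p JOIN novels c ON c.author_id = p.id

Result:
id | name   | sales
---+--------+------
1  | Orwell | 22137
2  | Asimov | 1575 
3  | Atwood | 34429
4  | Asimov | 8172 
5  | Asimov | 6584 
6  | Orwell | 52959
7  | Atwood | 33867
8  | Asimov | 27334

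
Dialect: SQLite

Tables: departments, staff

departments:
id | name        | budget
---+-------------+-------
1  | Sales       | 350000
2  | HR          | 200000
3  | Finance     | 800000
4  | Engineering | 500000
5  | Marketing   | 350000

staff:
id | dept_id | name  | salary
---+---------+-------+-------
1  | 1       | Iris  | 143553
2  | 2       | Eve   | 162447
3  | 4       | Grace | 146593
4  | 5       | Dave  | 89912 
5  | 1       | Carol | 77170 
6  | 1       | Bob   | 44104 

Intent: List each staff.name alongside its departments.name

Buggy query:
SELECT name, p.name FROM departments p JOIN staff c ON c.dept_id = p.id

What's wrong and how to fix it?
Bug: 'name' exists in both joined tables, so the database can't tell which one is meant

Fix: Qualify the column with its table alias (c.name)

Corrected query:
SELECT c.name, p.name FROM departments p JOIN staff c ON c.dept_id = p.id

Result:
name  | name       
------+------------
Iris  | Sales      
Eve   | HR         
Grace | Engineering
Dave  | Marketing  
Carol | Sales      
Bob   | Sales      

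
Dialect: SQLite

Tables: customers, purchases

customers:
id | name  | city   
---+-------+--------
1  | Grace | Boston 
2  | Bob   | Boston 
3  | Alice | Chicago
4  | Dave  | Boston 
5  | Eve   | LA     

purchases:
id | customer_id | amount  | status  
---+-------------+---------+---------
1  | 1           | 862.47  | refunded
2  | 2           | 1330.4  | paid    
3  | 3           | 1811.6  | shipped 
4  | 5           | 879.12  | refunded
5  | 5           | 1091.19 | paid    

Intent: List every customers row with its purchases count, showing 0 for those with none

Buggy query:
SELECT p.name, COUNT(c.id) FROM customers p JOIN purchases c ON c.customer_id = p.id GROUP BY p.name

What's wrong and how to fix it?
Bug: An inner join excludes parents with zero children

Fix: Use LEFT JOIN so parents without children still appear (COUNT(c.id) gives 0)

Corrected query:
SELECT p.name, COUNT(c.id) FROM customers p LEFT JOIN purchases c ON c.customer_id = p.id GROUP BY p.name

Result:
name  | COUNT(c.id)
------+------------
Alice | 1          
Bob   | 1          
Dave  | 0          
Eve   | 2          
Grace | 1          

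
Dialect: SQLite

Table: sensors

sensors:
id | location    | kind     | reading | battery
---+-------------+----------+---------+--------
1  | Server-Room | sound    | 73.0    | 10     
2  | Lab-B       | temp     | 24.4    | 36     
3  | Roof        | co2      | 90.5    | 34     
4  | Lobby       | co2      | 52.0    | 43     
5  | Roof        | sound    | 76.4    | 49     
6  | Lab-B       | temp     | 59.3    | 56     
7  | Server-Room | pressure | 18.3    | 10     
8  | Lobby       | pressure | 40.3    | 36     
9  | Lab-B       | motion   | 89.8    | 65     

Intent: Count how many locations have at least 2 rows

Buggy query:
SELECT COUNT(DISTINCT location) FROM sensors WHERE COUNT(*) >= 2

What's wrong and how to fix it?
Bug: COUNT(*) cannot appear in WHERE; the per-group count doesn't exist yet

Fix: Group first with HAVING COUNT(*) >= 2, then COUNT the resulting groups

Corrected query:
SELECT COUNT(*) FROM (SELECT location FROM sensors GROUP BY location HAVING COUNT(*) >= 2)

Result:
COUNT(*)
--------
4       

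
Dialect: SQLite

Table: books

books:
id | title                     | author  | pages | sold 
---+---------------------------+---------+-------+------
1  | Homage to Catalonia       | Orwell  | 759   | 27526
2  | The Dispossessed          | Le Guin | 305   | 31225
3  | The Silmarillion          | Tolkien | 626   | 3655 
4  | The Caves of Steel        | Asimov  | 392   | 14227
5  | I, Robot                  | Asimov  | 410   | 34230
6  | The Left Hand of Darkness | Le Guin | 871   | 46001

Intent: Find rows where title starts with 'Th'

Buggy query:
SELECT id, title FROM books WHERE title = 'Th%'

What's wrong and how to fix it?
Bug: '=' compares the literal string including the % character; pattern matching needs LIKE

Fix: Replace '=' with LIKE so 'Th%' is treated as a pattern

Corrected query:
SELECT id, title FROM books WHERE title LIKE 'Th%'

Result:
id | title                    
---+--------------------------
2  | The Dispossessed         
3  | The Silmarillion         
4  | The Caves of Steel       
6  | The Left Hand of Darkness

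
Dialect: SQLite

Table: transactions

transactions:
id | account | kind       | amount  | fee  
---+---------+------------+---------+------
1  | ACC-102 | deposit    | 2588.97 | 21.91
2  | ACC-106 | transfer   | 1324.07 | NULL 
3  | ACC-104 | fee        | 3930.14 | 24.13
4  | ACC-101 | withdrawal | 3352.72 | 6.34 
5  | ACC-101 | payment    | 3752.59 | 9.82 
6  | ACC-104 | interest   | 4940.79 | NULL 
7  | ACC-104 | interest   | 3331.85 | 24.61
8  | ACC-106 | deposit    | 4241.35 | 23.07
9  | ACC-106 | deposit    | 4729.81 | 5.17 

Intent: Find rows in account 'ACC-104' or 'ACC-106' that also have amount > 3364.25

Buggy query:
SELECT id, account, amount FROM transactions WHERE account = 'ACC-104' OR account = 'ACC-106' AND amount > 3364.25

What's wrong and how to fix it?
Bug: AND binds tighter than OR, so this parses as account = 'ACC-104' OR (account = 'ACC-106' AND amount > 3364.25)

Fix: Add parentheses around the OR so the AND applies to both alternatives

Corrected query:
SELECT id, account, amount FROM transactions WHERE (account = 'ACC-104' OR account = 'ACC-106') AND amount > 3364.25

Result:
id | account | amount 
---+---------+--------
3  | ACC-104 | 3930.14
6  | ACC-104 | 4940.79
8  | ACC-106 | 4241.35
9  | ACC-106 | 4729.81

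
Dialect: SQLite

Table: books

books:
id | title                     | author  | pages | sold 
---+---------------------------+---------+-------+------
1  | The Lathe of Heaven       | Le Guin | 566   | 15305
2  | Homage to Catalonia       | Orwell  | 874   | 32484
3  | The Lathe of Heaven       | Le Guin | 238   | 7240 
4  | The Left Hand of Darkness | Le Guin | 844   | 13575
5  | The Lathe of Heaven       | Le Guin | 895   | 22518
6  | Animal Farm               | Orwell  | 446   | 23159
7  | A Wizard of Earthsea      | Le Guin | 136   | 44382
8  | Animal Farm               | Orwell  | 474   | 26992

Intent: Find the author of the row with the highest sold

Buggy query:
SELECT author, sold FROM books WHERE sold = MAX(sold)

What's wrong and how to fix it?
Bug: WHERE is evaluated per row; an aggregate over the whole table isn't defined there

Fix: Wrap MAX in a scalar subquery so WHERE compares against a single value

Corrected query:
SELECT author, sold FROM books WHERE sold = (SELECT MAX(sold) FROM books)

Result:
author  | sold 
--------+------
Le Guin | 44382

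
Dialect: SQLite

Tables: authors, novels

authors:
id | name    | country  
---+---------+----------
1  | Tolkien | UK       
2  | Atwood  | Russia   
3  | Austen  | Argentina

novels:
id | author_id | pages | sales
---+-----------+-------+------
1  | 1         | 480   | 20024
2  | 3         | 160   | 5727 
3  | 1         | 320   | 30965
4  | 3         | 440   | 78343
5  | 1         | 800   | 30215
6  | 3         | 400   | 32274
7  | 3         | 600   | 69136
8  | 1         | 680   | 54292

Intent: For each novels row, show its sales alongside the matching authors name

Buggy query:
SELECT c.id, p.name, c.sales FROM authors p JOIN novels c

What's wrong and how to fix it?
Bug: Missing join condition: each novels row is matched to all authors rows instead of just its own

Fix: Specify the join condition linking the foreign key to the parent id

Corrected query:
SELECT c.id, p.name, c.sales FROM authors p JOIN novels c ON c.author_id = p.id

Result:
id | name    | sales
---+---------+------
1  | Tolkien | 20024
2  | Austen  | 5727 
3  | Tolkien | 30965
4  | Austen  | 78343
5  | Tolkien | 30215
6  | Austen  | 32274
7  | Austen  | 69136
8  | Tolkien | 54292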